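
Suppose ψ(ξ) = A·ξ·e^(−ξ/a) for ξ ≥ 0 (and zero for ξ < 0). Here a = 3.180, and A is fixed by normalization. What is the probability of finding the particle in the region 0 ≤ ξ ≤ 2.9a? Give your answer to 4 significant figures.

P = ∫_{0}^{2.9a} |ψ(ξ)|² dξ.
The normalization integral ∫|ψ|²dξ over the whole domain equals a^3/4·A², and A² cancels in the ratio.
Substituting u = ξ/a, A² and the length scale cancel in the ratio: P = ∫_{0}^{2.9} u^2·e^(-2·u) du / ∫_{0}^{∞} u^2·e^(-2·u) du.
Using ∫ u^2·e^(-2·u) du = -(2·u^2 + 2·u + 1)·e^(-2·u)/4, the numerator is 1/4 - 1181·e^(-29/5)/200 and the denominator is 1/4.
Evaluating gives P = 0.92849.

P ≈ 0.9285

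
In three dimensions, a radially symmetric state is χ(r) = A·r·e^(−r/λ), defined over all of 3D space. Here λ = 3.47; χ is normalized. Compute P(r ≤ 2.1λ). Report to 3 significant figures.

P ≈ 0.410

Integrate the radial probability density 4πr²|χ|² over r ≤ 2.1λ.
Normalization gives A² = 1/(3·π·λ^5).
Let u = r/λ; then A², 4π and the length scale all cancel, so P = ∫_{0}^{2.1} u^4·e^(-2·u) du ÷ ∫_{0}^{∞} u^4·e^(-2·u) du.
Using ∫ u^4·e^(-2·u) du = -(u^4/2 + u^3 + 3·u^2/2 + 3·u/2 + 3/4)·e^(-2·u), the numerator is ≈ 0.30763 and the denominator is 3/4.
The region integral divided by the full integral gives P = 0.4102.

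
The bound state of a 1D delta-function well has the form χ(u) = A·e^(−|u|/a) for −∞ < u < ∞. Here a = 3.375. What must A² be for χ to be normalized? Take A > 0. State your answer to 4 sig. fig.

A^2 ≈ 0.2963

The normalization condition is ∫|χ|² du = 1 from −∞ to ∞.
With ∫₀^∞ u^0 e^(−αu) du = 0!/α^1, carrying out the integral gives A² · a.
Hence A² = 1/[a].
Plugging in a = 3.375 yields A = 0.54433.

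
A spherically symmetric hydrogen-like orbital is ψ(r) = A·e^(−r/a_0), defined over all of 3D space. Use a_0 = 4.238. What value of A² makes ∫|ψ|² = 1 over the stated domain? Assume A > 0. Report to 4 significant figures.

A^2 ≈ 0.004182

Normalization requires ∫|ψ|² 4πr² dr = 1, integrated from 0 to ∞.
With ∫₀^∞ r^2 e^(−αr) dr = 2!/α^3, carrying out the integral gives A² · π·a_0^3.
So A² = (π·a_0^3)^(−1).
With a_0 = 4.238: A² = 0.0041818 and A = 0.064667.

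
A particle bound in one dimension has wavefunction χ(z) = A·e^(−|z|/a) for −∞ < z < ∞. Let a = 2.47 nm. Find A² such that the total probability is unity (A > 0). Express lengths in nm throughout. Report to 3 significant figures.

The normalization condition is ∫|χ|² dz = 1 from −∞ to ∞.
With ∫₀^∞ z^0 e^(−αz) dz = 0!/α^1, ∫|χ|² dz = A²·(a).
So A² = (a)^(−1).
Plugging in a = 2.47 yields A = 0.6363.

A^2 ≈ 0.405 nm^(-1)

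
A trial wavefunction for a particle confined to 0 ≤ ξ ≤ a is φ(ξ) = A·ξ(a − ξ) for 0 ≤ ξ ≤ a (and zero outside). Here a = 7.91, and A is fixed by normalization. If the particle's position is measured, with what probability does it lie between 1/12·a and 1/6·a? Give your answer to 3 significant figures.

P ≈ 0.0304

P = ∫_{1/12·a}^{1/6·a} |φ(ξ)|² dξ.
The normalization integral ∫|φ|²dξ over the whole domain equals a^5/30·A², and A² cancels in the ratio.
Let u = ξ/a; then A² and the length scale cancel, so P = ∫_{1/12}^{1/6} u^2·(1 - u)^2 du ÷ ∫_{0}^{1} u^2·(1 - u)^2 du.
With ∫ u^2·(1 - u)^2 du = u^3·(6·u^2 - 15·u + 10)/30 + C, the region integral is ≈ 0.0010135 and the full one is 1/30.
The result is P = 0.03041.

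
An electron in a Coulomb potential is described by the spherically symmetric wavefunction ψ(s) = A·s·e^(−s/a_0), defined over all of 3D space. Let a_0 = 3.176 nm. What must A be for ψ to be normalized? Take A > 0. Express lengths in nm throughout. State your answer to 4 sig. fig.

A ≈ 0.01812 nm^(-5/2)

We need A² ∫|f|² 4πs² ds = 1, taking the integral from 0 to ∞.
(Spherical symmetry: dV = 4πs² ds.)
With ∫₀^∞ s^4 e^(−αs) ds = 4!/α^5, carrying out the integral gives A² · 3·π·a_0^5.
Hence A² = 1/[3·π·a_0^5].
Substituting a_0 = 3.176 gives A² = 0.00032834, so A = 0.018120.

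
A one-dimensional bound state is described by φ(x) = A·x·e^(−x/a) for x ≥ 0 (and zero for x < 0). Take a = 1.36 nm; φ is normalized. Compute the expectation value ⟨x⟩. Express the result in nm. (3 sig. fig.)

The expectation value is the |φ|²-weighted average of x: ∫ x|φ|² dx.
The ratio of the moment integral to the normalization integral gives ⟨x⟩ = 3·a/2.
With a = 1.36, ⟨x⟩ = 2.040.

⟨x⟩ ≈ 2.04 nm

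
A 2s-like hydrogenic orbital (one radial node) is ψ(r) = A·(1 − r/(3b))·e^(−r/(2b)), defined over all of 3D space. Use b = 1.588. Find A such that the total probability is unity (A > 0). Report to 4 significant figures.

A ≈ 0.1726

The normalization condition is ∫|ψ|² 4πr² dr = 1 from 0 to ∞.
The angular integral contributes 4π, leaving ∫₀^∞ r²|ψ|² dr.
∫|ψ|² 4πr² dr = A²·(8·π·b^3/3).
So A² = (8·π·b^3/3)^(−1).
With b = 1.588: A² = 0.029808 and A = 0.17265.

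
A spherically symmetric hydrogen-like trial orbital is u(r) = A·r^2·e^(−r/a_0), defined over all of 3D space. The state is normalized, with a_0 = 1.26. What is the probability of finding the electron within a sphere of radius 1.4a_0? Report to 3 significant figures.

P ≈ 0.0244

Integrate the radial probability density 4πr²|u|² over r ≤ 1.4a_0.
Normalization gives A² = 1/(45·π·a_0^7/2).
In terms of t = r/a_0 (A², 4π and the length scale all cancel between numerator and denominator), P = [∫_{0}^{1.4} t^6·e^(-2·t) dt] / [∫_{0}^{∞} t^6·e^(-2·t) dt].
With ∫ t^6·e^(-2·t) dt = -(4·t^6 + 12·t^5 + 30·t^4 + 60·t^3 + 90·t^2 + 90·t + 45)·e^(-2·t)/8 + C, the region integral is ≈ 0.13731 and the full one is 45/8.
This evaluates to P = 0.02441.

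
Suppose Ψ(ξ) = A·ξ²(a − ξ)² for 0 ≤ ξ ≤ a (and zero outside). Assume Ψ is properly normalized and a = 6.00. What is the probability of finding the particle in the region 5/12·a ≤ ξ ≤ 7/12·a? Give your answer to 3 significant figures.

P ≈ 0.395

|Ψ|² is the probability density, so P = ∫_{5/12·a}^{7/12·a} |Ψ|² dξ.
Since A² = 1/(a^9/630), this is the region integral divided by the full normalization integral.
Substituting u = ξ/a, A² and the length scale cancel in the ratio: P = ∫_{5/12}^{7/12} u^4·(1 - u)^4 du / ∫_{0}^{1} u^4·(1 - u)^4 du.
Using ∫ u^4·(1 - u)^4 du = u^5·(70·u^4 - 315·u^3 + 540·u^2 - 420·u + 126)/630, the numerator is ≈ 0.00062752 and the denominator is 1/630.
This works out to P = 0.3953.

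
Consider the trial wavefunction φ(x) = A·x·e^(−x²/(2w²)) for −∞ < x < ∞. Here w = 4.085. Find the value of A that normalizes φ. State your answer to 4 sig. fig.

A ≈ 0.1287

We need A² ∫|f|² dx = 1, taking the integral from −∞ to ∞.
Using the Gaussian integral ∫_{−∞}^{∞} e^(−αx²) dx = √(π/α), carrying out the integral gives A² · √(π)·w^3/2.
Setting this equal to 1 gives A² = 1/(√(π)·w^3/2).
Substituting w = 4.085 gives A² = 0.016553, so A = 0.12866.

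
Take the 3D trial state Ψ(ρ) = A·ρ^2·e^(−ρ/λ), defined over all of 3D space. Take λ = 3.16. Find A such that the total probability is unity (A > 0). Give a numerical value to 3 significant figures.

Normalization requires ∫|Ψ|² 4πρ² dρ = 1, integrated from 0 to ∞.
(Spherical symmetry: dV = 4πρ² dρ.)
With ∫₀^∞ ρ^6 e^(−αρ) dρ = 6!/α^7, the integral (without the A² prefactor) comes out to 45·π·λ^7/2.
Setting this equal to 1 gives A² = 1/(45·π·λ^7/2).
Substituting λ = 3.16 gives A² = 0.000004496, so A = 0.002120.

A ≈ 0.00212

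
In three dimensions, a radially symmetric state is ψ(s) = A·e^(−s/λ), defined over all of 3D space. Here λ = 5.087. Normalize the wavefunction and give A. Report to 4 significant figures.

A ≈ 0.04917

Require ∫ |ψ|² 4πs² ds = 1 over the whole domain.
Using ∫₀^∞ sⁿ e^(−αs) ds = n!/αⁿ⁺¹, the integral (without the A² prefactor) comes out to π·λ^3.
So A² = (π·λ^3)^(−1).
With λ = 5.087: A² = 0.0024180 and A = 0.049174.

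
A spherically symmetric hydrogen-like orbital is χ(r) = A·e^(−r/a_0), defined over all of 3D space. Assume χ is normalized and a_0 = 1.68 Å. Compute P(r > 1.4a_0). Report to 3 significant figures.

P ≈ 0.469

Integrate the radial probability density 4πr²|χ|² over r > 1.4a_0.
Normalization gives A² = 1/(π·a_0^3).
Let u = r/a_0; then A², 4π and the length scale all cancel, so P = ∫_{1.4}^{∞} u^2·e^(-2·u) du ÷ ∫_{0}^{∞} u^2·e^(-2·u) du.
Using ∫ u^2·e^(-2·u) du = -(2·u^2 + 2·u + 1)·e^(-2·u)/4, the numerator is 193·e^(-14/5)/100 and the denominator is 1/4.
Taking the ratio yields P = 0.4695.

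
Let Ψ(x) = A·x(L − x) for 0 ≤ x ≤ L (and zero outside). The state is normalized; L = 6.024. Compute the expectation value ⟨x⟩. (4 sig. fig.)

⟨x⟩ ≈ 3.012

The expectation value is the |Ψ|²-weighted average of x: ∫ x|Ψ|² dx.
Expanding the polynomial and integrating term by term, since the A² factors cancel between numerator and denominator, ⟨x⟩ = L/2.
With L = 6.024, ⟨x⟩ = 3.0120.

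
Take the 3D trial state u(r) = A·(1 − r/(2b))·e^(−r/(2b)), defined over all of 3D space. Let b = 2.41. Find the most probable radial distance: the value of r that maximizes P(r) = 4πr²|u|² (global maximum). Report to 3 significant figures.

r ≈ 12.6

The maximum of P(r) = 4πr²|u|² occurs where its derivative vanishes.
This gives r = b·(√(5) + 3).
With b = 2.41, the most probable radial distance is 12.62.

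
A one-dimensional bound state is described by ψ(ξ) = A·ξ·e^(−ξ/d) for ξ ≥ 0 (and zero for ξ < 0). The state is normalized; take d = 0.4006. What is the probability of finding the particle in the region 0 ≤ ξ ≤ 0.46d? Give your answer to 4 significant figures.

P ≈ 0.06619

The probability is P = ∫ |ψ|² dξ over [0, 0.46d].
The normalization integral ∫|ψ|²dξ over the whole domain equals d^3/4·A², and A² cancels in the ratio.
Let u = ξ/d; then A² and the length scale cancel, so P = ∫_{0}^{0.46} u^2·e^(-2·u) du ÷ ∫_{0}^{∞} u^2·e^(-2·u) du.
Using ∫ u^2·e^(-2·u) du = -(2·u^2 + 2·u + 1)·e^(-2·u)/4, the numerator is 1/4 - 2929·e^(-23/25)/5000 and the denominator is 1/4.
Taking the ratio, P = 0.066190.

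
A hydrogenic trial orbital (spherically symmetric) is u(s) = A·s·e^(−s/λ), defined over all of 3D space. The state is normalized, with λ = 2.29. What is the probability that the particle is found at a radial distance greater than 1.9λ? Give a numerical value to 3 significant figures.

With dV = 4πs²ds, the probability is ∫|u|² dV over s > 1.9λ.
Normalization gives A² = 1/(3·π·λ^5).
In terms of t = s/λ (A², 4π and the length scale all cancel between numerator and denominator), P = [∫_{1.9}^{∞} t^4·e^(-2·t) dt] / [∫_{0}^{∞} t^4·e^(-2·t) dt].
An antiderivative of t^4·e^(-2·t) is -(t^4/2 + t^3 + 3·t^2/2 + 3·t/2 + 3/4)·e^(-2·t); evaluating from 1.9 to ∞ gives ≈ 0.50088, while the full integral is 3/4.
Taking the ratio yields P = 0.6678.

P ≈ 0.668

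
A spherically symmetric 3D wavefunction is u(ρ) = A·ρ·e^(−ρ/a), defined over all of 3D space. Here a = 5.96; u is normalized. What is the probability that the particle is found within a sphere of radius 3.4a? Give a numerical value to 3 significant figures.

With dV = 4πρ²dρ, the probability is ∫|u|² dV over ρ ≤ 3.4a.
A² is fixed by ∫₀^∞ 4πρ²|u|² dρ = 1, i.e. A² = (3·π·a^5)^(−1).
Let t = ρ/a; then A², 4π and the length scale all cancel, so P = ∫_{0}^{3.4} t^4·e^(-2·t) dt ÷ ∫_{0}^{∞} t^4·e^(-2·t) dt.
An antiderivative of t^4·e^(-2·t) is -(t^4/2 + t^3 + 3·t^2/2 + 3·t/2 + 3/4)·e^(-2·t); evaluating from 0 to 3.4 gives ≈ 0.60598, while the full integral is 3/4.
This evaluates to P = 0.8080.

P ≈ 0.808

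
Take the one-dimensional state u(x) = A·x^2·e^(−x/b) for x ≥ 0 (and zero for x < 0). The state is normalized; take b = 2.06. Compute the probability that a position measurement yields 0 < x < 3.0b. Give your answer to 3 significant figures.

|u|² is the probability density, so P = ∫_{0}^{3.0b} |u|² dx.
With A² fixed by ∫|u|² = 1, i.e. A² = (3·b^5/4)^(−1), substitute and integrate.
In terms of t = x/b (A² and the length scale cancel between numerator and denominator), P = [∫_{0}^{3.0} t^4·e^(-2·t) dt] / [∫_{0}^{∞} t^4·e^(-2·t) dt].
An antiderivative of t^4·e^(-2·t) is -(t^4/2 + t^3 + 3·t^2/2 + 3·t/2 + 3/4)·e^(-2·t); evaluating from 0 to 3.0 gives 3/4 - 345·e^(-6)/4, while the full integral is 3/4.
This works out to P = 0.7149.

P ≈ 0.715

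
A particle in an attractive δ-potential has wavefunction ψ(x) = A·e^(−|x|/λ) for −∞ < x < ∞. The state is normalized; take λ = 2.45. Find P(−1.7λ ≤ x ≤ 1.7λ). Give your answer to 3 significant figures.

P ≈ 0.967

P = ∫_{−1.7λ}^{1.7λ} |ψ(x)|² dx.
The normalization integral ∫|ψ|²dx over the whole domain equals λ·A², and A² cancels in the ratio.
Both integrals are even about x = 0, so only the x ≥ 0 halves are needed (the factors of 2 cancel). Let u = x/λ; then A² and the length scale cancel, so P = ∫_{0}^{1.7} e^(-2·u) du ÷ ∫_{0}^{∞} e^(-2·u) du.
An antiderivative of e^(-2·u) is -e^(-2·u)/2; evaluating from 0 to 1.7 gives 1/2 - e^(-17/5)/2, while the full integral is 1/2.
Evaluating gives P = 0.9666.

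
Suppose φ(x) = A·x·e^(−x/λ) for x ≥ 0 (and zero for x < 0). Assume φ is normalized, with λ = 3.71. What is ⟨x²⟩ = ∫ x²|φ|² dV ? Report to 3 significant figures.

⟨x²⟩ = ∫ x^2 |φ|² dx over the full domain.
The ratio of the moment integral to the normalization integral gives ⟨x²⟩ = 3·λ^2.
With λ = 3.71, ⟨x^2⟩ = 41.29.

⟨x^2⟩ ≈ 41.3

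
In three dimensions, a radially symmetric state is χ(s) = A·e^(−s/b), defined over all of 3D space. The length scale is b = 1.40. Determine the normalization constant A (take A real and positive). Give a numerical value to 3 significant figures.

The normalization condition is ∫|χ|² 4πs² ds = 1 from 0 to ∞.
Using ∫₀^∞ sⁿ e^(−αs) ds = n!/αⁿ⁺¹, carrying out the integral gives A² · π·b^3.
Plugging in b = 1.40 yields A = 0.3406.

A ≈ 0.341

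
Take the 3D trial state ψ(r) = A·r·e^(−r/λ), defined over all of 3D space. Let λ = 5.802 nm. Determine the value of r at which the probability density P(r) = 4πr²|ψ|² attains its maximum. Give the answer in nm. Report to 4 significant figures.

r ≈ 11.60 nm

The maximum of P(r) = 4πr²|ψ|² occurs where its derivative vanishes.
This gives r = 2·λ.
With λ = 5.802, the most probable radial distance is 11.604 nm.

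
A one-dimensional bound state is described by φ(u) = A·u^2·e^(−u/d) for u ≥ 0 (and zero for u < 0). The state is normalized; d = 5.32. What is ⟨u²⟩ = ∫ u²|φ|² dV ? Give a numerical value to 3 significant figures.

By definition ⟨u²⟩ = ∫ u^2 |φ(u)|² du.
The ratio of the moment integral to the normalization integral gives ⟨u²⟩ = 15·d^2/2.
With d = 5.32, ⟨u^2⟩ = 212.3.

⟨u^2⟩ ≈ 212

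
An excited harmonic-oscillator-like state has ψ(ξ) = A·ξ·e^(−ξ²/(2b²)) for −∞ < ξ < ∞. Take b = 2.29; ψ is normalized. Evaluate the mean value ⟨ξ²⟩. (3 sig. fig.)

⟨ξ^2⟩ ≈ 7.87

By definition ⟨ξ²⟩ = ∫ ξ^2 |ψ(ξ)|² dξ.
With ∫_{−∞}^{∞} ξ^(2m) e^(−αξ²) dξ = (2m−1)!!·√π / (2^m α^(m+1/2)), the ratio of the moment integral to the normalization integral gives ⟨ξ²⟩ = 3·b^2/2.
With b = 2.29, ⟨ξ^2⟩ = 7.866.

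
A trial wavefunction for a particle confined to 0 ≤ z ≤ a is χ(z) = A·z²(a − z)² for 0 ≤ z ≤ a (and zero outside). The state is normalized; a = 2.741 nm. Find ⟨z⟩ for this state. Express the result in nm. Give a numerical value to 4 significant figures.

⟨z⟩ ≈ 1.371 nm

The expectation value is the |χ|²-weighted average of z: ∫ z|χ|² dz.
Expanding the polynomial and integrating term by term, since the A² factors cancel between numerator and denominator, ⟨z⟩ = a/2.
Putting a = 2.741 gives 1.3705.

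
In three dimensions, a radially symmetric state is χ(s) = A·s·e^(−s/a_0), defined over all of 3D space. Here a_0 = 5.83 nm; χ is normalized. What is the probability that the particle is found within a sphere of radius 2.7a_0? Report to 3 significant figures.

P = ∫ |χ|² 4πs² ds over s ≤ 2.7a_0.
A² is fixed by ∫₀^∞ 4πs²|χ|² ds = 1, i.e. A² = (3·π·a_0^5)^(−1).
Let u = s/a_0; then A², 4π and the length scale all cancel, so P = ∫_{0}^{2.7} u^4·e^(-2·u) du ÷ ∫_{0}^{∞} u^4·e^(-2·u) du.
With ∫ u^4·e^(-2·u) du = -(u^4/2 + u^3 + 3·u^2/2 + 3·u/2 + 3/4)·e^(-2·u) + C, the region integral is ≈ 0.47002 and the full one is 3/4.
The region integral divided by the full integral gives P = 0.6267.

P ≈ 0.627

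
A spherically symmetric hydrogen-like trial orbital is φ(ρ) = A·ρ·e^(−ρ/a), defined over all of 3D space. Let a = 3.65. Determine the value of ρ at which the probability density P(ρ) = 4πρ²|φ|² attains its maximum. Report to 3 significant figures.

ρ ≈ 7.30

Differentiate P(ρ) = 4πρ²|φ|² with respect to ρ and set to zero.
This gives ρ = 2·a.
With a = 3.65, the most probable radial distance is 7.300.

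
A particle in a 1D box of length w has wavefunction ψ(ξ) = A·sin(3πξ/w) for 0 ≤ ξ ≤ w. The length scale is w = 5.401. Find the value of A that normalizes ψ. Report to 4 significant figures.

We need A² ∫|f|² dξ = 1, taking the integral from 0 to w.
The integral (without the A² prefactor) comes out to w/2.
So A² = (w/2)^(−1).
Plugging in w = 5.401 yields A = 0.60852.

A ≈ 0.6085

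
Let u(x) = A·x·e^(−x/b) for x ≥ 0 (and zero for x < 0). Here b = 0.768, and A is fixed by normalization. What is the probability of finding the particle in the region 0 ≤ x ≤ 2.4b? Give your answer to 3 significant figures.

P ≈ 0.857

|u|² is the probability density, so P = ∫_{0}^{2.4b} |u|² dx.
With A² fixed by ∫|u|² = 1, i.e. A² = (b^3/4)^(−1), substitute and integrate.
In terms of t = x/b (A² and the length scale cancel between numerator and denominator), P = [∫_{0}^{2.4} t^2·e^(-2·t) dt] / [∫_{0}^{∞} t^2·e^(-2·t) dt].
With ∫ t^2·e^(-2·t) dt = -(2·t^2 + 2·t + 1)·e^(-2·t)/4 + C, the region integral is 1/4 - 433·e^(-24/5)/100 and the full one is 1/4.
This works out to P = 0.8575.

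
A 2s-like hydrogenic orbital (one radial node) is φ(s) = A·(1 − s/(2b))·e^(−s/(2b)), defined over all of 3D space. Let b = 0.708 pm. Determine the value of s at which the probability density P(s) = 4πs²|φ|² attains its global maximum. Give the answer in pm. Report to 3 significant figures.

Differentiate P(s) = 4πs²|φ|² with respect to s and set to zero.
Solving yields s = b·(√(5) + 3).
With b = 0.708, the most probable radial distance is 3.707 pm.

s ≈ 3.71 pm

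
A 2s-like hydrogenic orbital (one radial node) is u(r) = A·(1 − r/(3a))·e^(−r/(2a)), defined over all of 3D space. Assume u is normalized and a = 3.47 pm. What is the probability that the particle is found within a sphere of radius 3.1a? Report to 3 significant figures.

P ≈ 0.353

Integrate the radial probability density 4πr²|u|² over r ≤ 3.1a.
Normalization gives A² = 1/(8·π·a^3/3).
Substituting t = r/a, A², 4π and the length scale all cancel in the ratio: P = ∫_{0}^{3.1} t^2·(1 - t/3)^2·e^(-t) dt / ∫_{0}^{∞} t^2·(1 - t/3)^2·e^(-t) dt.
An antiderivative of t^2·(1 - t/3)^2·e^(-t) is (-t^4 + 2·t^3 - 3·t^2 - 6·t - 6)·e^(-t)/9; evaluating from 0 to 3.1 gives ≈ 0.23519, while the full integral is 2/3.
This evaluates to P = 0.3528.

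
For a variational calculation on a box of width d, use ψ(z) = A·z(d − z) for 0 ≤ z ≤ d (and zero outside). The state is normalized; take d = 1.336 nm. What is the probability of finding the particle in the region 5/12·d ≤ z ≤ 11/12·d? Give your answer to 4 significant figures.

P ≈ 0.6483

The probability is P = ∫ |ψ|² dz over [5/12·d, 11/12·d].
The normalization integral ∫|ψ|²dz over the whole domain equals d^5/30·A², and A² cancels in the ratio.
Substituting u = z/d, A² and the length scale cancel in the ratio: P = ∫_{5/12}^{11/12} u^2·(1 - u)^2 du / ∫_{0}^{1} u^2·(1 - u)^2 du.
An antiderivative of u^2·(1 - u)^2 is u^3·(6·u^2 - 15·u + 10)/30; evaluating from 5/12 to 11/12 gives ≈ 0.0216098, while the full integral is 1/30.
Taking the ratio, P = 4481/6912.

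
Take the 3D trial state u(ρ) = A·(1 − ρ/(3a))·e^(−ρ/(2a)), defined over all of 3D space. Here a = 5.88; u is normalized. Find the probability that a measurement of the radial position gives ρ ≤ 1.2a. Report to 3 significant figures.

Integrate the radial probability density 4πρ²|u|² over ρ ≤ 1.2a.
A² is fixed by ∫₀^∞ 4πρ²|u|² dρ = 1, i.e. A² = (8·π·a^3/3)^(−1).
In terms of t = ρ/a (A², 4π and the length scale all cancel between numerator and denominator), P = [∫_{0}^{1.2} t^2·(1 - t/3)^2·e^(-t) dt] / [∫_{0}^{∞} t^2·(1 - t/3)^2·e^(-t) dt].
An antiderivative of t^2·(1 - t/3)^2·e^(-t) is (-t^4 + 2·t^3 - 3·t^2 - 6·t - 6)·e^(-t)/9; evaluating from 0 to 1.2 gives 2/3 - 3362·e^(-6/5)/1875, while the full integral is 2/3.
Taking the ratio yields P = 0.1899.

P ≈ 0.190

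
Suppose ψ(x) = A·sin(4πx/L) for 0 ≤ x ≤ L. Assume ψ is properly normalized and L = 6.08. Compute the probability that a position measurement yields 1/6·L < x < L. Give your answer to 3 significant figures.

P ≈ 0.799

|ψ|² is the probability density, so P = ∫_{1/6·L}^{L} |ψ|² dx.
Since A² = 1/(L/2), this is the region integral divided by the full normalization integral.
Let u = x/L; then A² and the length scale cancel, so P = ∫_{1/6}^{1} sin(4·π·u)^2 du ÷ ∫_{0}^{1} sin(4·π·u)^2 du.
With ∫ sin(4·π·u)^2 du = u/2 - sin(4·π·u)·cos(4·π·u)/(8·π) + C, the region integral is -√(3)/(32·π) + 5/12 and the full one is 1/2.
Evaluating gives P = -√(3)/(16·π) + 5/6.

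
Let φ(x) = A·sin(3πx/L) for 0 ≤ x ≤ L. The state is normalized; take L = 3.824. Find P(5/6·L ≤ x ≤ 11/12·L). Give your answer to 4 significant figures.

P ≈ 0.1364

P = ∫_{5/6·L}^{11/12·L} |φ(x)|² dx.
Since A² = 1/(L/2), this is the region integral divided by the full normalization integral.
Let u = x/L; then A² and the length scale cancel, so P = ∫_{5/6}^{11/12} sin(3·π·u)^2 du ÷ ∫_{0}^{1} sin(3·π·u)^2 du.
With ∫ sin(3·π·u)^2 du = u/2 - sin(6·π·u)/(12·π) + C, the region integral is 1/(12·π) + 1/24 and the full one is 1/2.
The result is P = (2 + π)/(12·π).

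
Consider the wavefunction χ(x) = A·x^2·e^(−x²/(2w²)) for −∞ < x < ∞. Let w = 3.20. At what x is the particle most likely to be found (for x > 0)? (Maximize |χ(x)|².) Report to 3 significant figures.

Set d/dx [|χ(x)|²] = 0 and solve for x > 0.
This gives x = √(2)·w.
With w = 3.20, the value of x > 0 at which the probability density is greatest is 4.525.

x ≈ 4.53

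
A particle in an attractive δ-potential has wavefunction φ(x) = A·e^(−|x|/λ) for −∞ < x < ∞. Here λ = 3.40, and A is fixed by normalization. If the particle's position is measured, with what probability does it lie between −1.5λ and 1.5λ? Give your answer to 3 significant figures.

P ≈ 0.950

The probability is P = ∫ |φ|² dx over [−1.5λ, 1.5λ].
Since A² = 1/(λ), this is the region integral divided by the full normalization integral.
By symmetry take twice the x ≥ 0 contribution in numerator and denominator; the 2's cancel. Let u = x/λ; then A² and the length scale cancel, so P = ∫_{0}^{1.5} e^(-2·u) du ÷ ∫_{0}^{∞} e^(-2·u) du.
Using ∫ e^(-2·u) du = -e^(-2·u)/2, the numerator is 1/2 - e^(-3)/2 and the denominator is 1/2.
The result is P = 0.9502.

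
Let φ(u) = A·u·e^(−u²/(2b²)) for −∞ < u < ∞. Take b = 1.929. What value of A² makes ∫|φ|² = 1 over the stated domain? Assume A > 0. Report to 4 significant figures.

A^2 ≈ 0.1572

Require ∫ |φ|² du = 1 over the whole domain.
With ∫_{−∞}^{∞} u^(2m) e^(−αu²) du = (2m−1)!!·√π / (2^m α^(m+1/2)), carrying out the integral gives A² · √(π)·b^3/2.
So A² = (√(π)·b^3/2)^(−1).
With b = 1.929: A² = 0.15720 and A = 0.39649.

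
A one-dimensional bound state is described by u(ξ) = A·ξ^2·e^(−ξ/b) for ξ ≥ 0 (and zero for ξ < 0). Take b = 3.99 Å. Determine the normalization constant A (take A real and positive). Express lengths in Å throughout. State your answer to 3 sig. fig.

The normalization condition is ∫|u|² dξ = 1 from 0 to ∞.
Using ∫₀^∞ ξⁿ e^(−αξ) dξ = n!/αⁿ⁺¹, the integral (without the A² prefactor) comes out to 3·b^5/4.
So A² = (3·b^5/4)^(−1).
With b = 3.99: A² = 0.001318 and A = 0.03631.

A ≈ 0.0363 Å^(-5/2)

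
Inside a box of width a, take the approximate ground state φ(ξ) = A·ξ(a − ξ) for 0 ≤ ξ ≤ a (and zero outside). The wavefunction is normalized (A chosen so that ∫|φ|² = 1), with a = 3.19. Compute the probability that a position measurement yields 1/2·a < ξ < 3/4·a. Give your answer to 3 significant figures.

P ≈ 0.396

The probability is P = ∫ |φ|² dξ over [1/2·a, 3/4·a].
With A² fixed by ∫|φ|² = 1, i.e. A² = (a^5/30)^(−1), substitute and integrate.
In terms of u = ξ/a (A² and the length scale cancel between numerator and denominator), P = [∫_{1/2}^{3/4} u^2·(1 - u)^2 du] / [∫_{0}^{1} u^2·(1 - u)^2 du].
Using ∫ u^2·(1 - u)^2 du = u^3·(6·u^2 - 15·u + 10)/30, the numerator is ≈ 0.013216 and the denominator is 1/30.
This works out to P = 203/512.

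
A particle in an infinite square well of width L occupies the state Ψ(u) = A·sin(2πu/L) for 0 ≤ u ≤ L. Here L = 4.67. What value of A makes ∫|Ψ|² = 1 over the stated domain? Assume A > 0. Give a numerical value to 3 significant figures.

We need A² ∫|f|² du = 1, taking the integral from 0 to L.
Carrying out the integral gives A² · L/2.
So A² = (L/2)^(−1).
Plugging in L = 4.67 yields A = 0.6544.

A ≈ 0.654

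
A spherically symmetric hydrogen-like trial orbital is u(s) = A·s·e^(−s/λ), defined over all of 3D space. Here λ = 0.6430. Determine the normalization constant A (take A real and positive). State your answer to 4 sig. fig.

The normalization condition is ∫|u|² 4πs² ds = 1 from 0 to ∞.
(Spherical symmetry: dV = 4πs² ds.)
∫|u|² 4πs² ds = A²·(3·π·λ^5).
Setting this equal to 1 gives A² = 1/(3·π·λ^5).
Plugging in λ = 0.6430 yields A = 0.98251.

A ≈ 0.9825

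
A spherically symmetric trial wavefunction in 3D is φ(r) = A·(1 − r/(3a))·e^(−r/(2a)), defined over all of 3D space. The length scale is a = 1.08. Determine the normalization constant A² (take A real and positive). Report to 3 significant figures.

A^2 ≈ 0.0948

The normalization condition is ∫|φ|² 4πr² dr = 1 from 0 to ∞.
In 3D with spherical symmetry the volume element is 4πr² dr.
∫|φ|² 4πr² dr = A²·(8·π·a^3/3).
So A² = (8·π·a^3/3)^(−1).
Plugging in a = 1.08 yields A = 0.3078.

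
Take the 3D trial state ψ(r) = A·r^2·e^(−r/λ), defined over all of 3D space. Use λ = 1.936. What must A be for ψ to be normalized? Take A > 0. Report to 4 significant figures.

A ≈ 0.01178

Normalization requires ∫|ψ|² 4πr² dr = 1, integrated from 0 to ∞.
∫|ψ|² 4πr² dr = A²·(45·π·λ^7/2).
Plugging in λ = 1.936 yields A = 0.011781.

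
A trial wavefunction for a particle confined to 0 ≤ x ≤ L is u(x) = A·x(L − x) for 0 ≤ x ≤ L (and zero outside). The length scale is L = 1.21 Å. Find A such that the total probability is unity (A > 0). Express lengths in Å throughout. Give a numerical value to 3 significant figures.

A ≈ 3.40 Å^(-5/2)

We need A² ∫|f|² dx = 1, taking the integral from 0 to L.
Expanding the polynomial and integrating term by term, carrying out the integral gives A² · L^5/30.
So A² = (L^5/30)^(−1).
Plugging in L = 1.21 yields A = 3.401.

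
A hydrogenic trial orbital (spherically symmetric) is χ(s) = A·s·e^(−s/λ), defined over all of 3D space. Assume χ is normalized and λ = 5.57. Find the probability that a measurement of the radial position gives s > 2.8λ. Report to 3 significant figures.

With dV = 4πs²ds, the probability is ∫|χ|² dV over s > 2.8λ.
Normalization gives A² = 1/(3·π·λ^5).
Substituting u = s/λ, A², 4π and the length scale all cancel in the ratio: P = ∫_{2.8}^{∞} u^4·e^(-2·u) du / ∫_{0}^{∞} u^4·e^(-2·u) du.
Using ∫ u^4·e^(-2·u) du = -(u^4/2 + u^3 + 3·u^2/2 + 3·u/2 + 3/4)·e^(-2·u), the numerator is ≈ 0.25661 and the denominator is 3/4.
Taking the ratio yields P = 0.3422.

P ≈ 0.342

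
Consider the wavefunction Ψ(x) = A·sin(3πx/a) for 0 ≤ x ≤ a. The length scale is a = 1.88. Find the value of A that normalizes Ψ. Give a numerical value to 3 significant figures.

A ≈ 1.03

We need A² ∫|f|² dx = 1, taking the integral from 0 to a.
Using sin²θ = (1 − cos 2θ)/2, the integral (without the A² prefactor) comes out to a/2.
With a = 1.88: A² = 1.064 and A = 1.031.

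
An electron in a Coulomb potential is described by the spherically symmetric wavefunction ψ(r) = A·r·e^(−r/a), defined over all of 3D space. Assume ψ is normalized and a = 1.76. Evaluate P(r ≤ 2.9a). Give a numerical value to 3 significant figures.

P ≈ 0.687

With dV = 4πr²dr, the probability is ∫|ψ|² dV over r ≤ 2.9a.
A² is fixed by ∫₀^∞ 4πr²|ψ|² dr = 1, i.e. A² = (3·π·a^5)^(−1).
In terms of u = r/a (A², 4π and the length scale all cancel between numerator and denominator), P = [∫_{0}^{2.9} u^4·e^(-2·u) du] / [∫_{0}^{∞} u^4·e^(-2·u) du].
With ∫ u^4·e^(-2·u) du = -(u^4/2 + u^3 + 3·u^2/2 + 3·u/2 + 3/4)·e^(-2·u) + C, the region integral is ≈ 0.51546 and the full one is 3/4.
The region integral divided by the full integral gives P = 0.6873.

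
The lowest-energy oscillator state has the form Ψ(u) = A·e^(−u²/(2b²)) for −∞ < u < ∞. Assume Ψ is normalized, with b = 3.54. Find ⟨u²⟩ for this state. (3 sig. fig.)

⟨u^2⟩ ≈ 6.27

By definition ⟨u²⟩ = ∫ u^2 |Ψ(u)|² du.
Using the Gaussian integral ∫_{−∞}^{∞} e^(−αu²) du = √(π/α), evaluating both integrals, ⟨u²⟩ = b^2/2.
Putting b = 3.54 gives 6.266.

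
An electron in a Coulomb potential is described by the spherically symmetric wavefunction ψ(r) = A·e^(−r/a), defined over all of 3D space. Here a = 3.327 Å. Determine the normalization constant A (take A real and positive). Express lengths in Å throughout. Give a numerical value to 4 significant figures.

A ≈ 0.09297 Å^(-3/2)

Normalization requires ∫|ψ|² 4πr² dr = 1, integrated from 0 to ∞.
Using ∫₀^∞ rⁿ e^(−αr) dr = n!/αⁿ⁺¹, with ψ = A·e^(−r/a), the integral evaluates to A²·[π·a^3].
Hence A² = 1/[π·a^3].
Substituting a = 3.327 gives A² = 0.0086435, so A = 0.092971.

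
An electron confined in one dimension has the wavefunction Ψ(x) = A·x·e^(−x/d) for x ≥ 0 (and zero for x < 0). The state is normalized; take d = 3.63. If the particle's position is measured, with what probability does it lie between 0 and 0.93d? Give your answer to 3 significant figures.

P ≈ 0.285

The probability is P = ∫ |Ψ|² dx over [0, 0.93d].
The normalization integral ∫|Ψ|²dx over the whole domain equals d^3/4·A², and A² cancels in the ratio.
In terms of u = x/d (A² and the length scale cancel between numerator and denominator), P = [∫_{0}^{0.93} u^2·e^(-2·u) du] / [∫_{0}^{∞} u^2·e^(-2·u) du].
Using ∫ u^2·e^(-2·u) du = -(2·u^2 + 2·u + 1)·e^(-2·u)/4, the numerator is ≈ 0.071373 and the denominator is 1/4.
Evaluating gives P = 0.2855.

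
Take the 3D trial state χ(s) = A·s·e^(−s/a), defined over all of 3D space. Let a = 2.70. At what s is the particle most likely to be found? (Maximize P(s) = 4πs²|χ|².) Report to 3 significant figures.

The maximum of P(s) = 4πs²|χ|² occurs where its derivative vanishes.
This gives s = 2·a.
With a = 2.70, the most probable radial distance is 5.400.

s ≈ 5.40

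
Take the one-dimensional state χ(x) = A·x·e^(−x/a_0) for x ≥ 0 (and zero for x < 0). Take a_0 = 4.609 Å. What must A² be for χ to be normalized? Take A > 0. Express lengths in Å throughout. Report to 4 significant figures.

Normalization requires ∫|χ|² dx = 1, integrated from 0 to ∞.
With ∫₀^∞ x^2 e^(−αx) dx = 2!/α^3, ∫|χ|² dx = A²·(a_0^3/4).
So A² = (a_0^3/4)^(−1).
With a_0 = 4.609: A² = 0.040854 and A = 0.20212.

A^2 ≈ 0.04085 Å^(-3)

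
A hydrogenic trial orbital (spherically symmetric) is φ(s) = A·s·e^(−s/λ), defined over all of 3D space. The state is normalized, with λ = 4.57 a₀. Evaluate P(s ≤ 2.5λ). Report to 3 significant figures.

P = ∫ |φ|² 4πs² ds over s ≤ 2.5λ.
Normalization gives A² = 1/(3·π·λ^5).
Let u = s/λ; then A², 4π and the length scale all cancel, so P = ∫_{0}^{2.5} u^4·e^(-2·u) du ÷ ∫_{0}^{∞} u^4·e^(-2·u) du.
With ∫ u^4·e^(-2·u) du = -(u^4/2 + u^3 + 3·u^2/2 + 3·u/2 + 3/4)·e^(-2·u) + C, the region integral is 3/4 - 1569·e^(-5)/32 and the full one is 3/4.
Taking the ratio yields P = 0.5595.

P ≈ 0.560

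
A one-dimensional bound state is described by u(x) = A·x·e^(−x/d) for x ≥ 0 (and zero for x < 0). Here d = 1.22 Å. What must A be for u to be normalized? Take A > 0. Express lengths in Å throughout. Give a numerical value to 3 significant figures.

The normalization condition is ∫|u|² dx = 1 from 0 to ∞.
Recall ∫₀^∞ x^m e^(−x/β) dx = m!·β^(m+1), with u = A·x·e^(−x/d), the integral evaluates to A²·[d^3/4].
Setting this equal to 1 gives A² = 1/(d^3/4).
With d = 1.22: A² = 2.203 and A = 1.484.

A ≈ 1.48 Å^(-3/2)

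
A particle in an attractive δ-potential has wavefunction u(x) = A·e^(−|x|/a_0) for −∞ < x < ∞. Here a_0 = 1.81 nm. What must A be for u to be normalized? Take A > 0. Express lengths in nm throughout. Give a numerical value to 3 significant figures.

A ≈ 0.743 nm^(-1/2)

The normalization condition is ∫|u|² dx = 1 from −∞ to ∞.
The integral (without the A² prefactor) comes out to a_0.
With a_0 = 1.81: A² = 0.5525 and A = 0.7433.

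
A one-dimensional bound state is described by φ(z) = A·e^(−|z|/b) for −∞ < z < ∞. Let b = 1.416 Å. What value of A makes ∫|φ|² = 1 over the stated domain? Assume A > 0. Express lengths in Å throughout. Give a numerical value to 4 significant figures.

We need A² ∫|f|² dz = 1, taking the integral from −∞ to ∞.
The integral (without the A² prefactor) comes out to b.
Setting this equal to 1 gives A² = 1/(b).
With b = 1.416: A² = 0.70621 and A = 0.84037.

A ≈ 0.8404 Å^(-1/2)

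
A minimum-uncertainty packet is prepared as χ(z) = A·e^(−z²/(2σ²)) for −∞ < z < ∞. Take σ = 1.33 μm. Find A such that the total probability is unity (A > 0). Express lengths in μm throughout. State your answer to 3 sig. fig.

Normalization requires ∫|χ|² dz = 1, integrated from −∞ to ∞.
Carrying out the integral gives A² · √(π)·σ.
Setting this equal to 1 gives A² = 1/(√(π)·σ).
With σ = 1.33: A² = 0.4242 and A = 0.6513.

A ≈ 0.651 μm^(-1/2)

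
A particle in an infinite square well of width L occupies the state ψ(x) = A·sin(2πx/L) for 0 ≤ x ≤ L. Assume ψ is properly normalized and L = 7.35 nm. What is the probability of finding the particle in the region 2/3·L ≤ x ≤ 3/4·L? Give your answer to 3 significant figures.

P ≈ 0.152

The probability is P = ∫ |ψ|² dx over [2/3·L, 3/4·L].
The normalization integral ∫|ψ|²dx over the whole domain equals L/2·A², and A² cancels in the ratio.
Let u = x/L; then A² and the length scale cancel, so P = ∫_{2/3}^{3/4} sin(2·π·u)^2 du ÷ ∫_{0}^{1} sin(2·π·u)^2 du.
Using ∫ sin(2·π·u)^2 du = u/2 - sin(4·π·u)/(8·π), the numerator is √(3)/(16·π) + 1/24 and the denominator is 1/2.
The result is P = (√(3)/8 + π/12)/π.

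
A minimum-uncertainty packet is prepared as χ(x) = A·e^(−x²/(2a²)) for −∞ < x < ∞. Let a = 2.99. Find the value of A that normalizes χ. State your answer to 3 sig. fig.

A ≈ 0.434

The normalization condition is ∫|χ|² dx = 1 from −∞ to ∞.
Carrying out the integral gives A² · √(π)·a.
Setting this equal to 1 gives A² = 1/(√(π)·a).
Substituting a = 2.99 gives A² = 0.1887, so A = 0.4344.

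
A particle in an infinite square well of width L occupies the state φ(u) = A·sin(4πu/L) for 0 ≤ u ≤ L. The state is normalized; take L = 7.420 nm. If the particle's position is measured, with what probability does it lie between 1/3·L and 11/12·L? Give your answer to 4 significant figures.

The probability is P = ∫ |φ|² du over [1/3·L, 11/12·L].
Since A² = 1/(L/2), this is the region integral divided by the full normalization integral.
In terms of t = u/L (A² and the length scale cancel between numerator and denominator), P = [∫_{1/3}^{11/12} sin(4·π·t)^2 dt] / [∫_{0}^{1} sin(4·π·t)^2 dt].
An antiderivative of sin(4·π·t)^2 is t/2 - sin(4·π·t)·cos(4·π·t)/(8·π); evaluating from 1/3 to 11/12 gives √(3)/(16·π) + 7/24, while the full integral is 1/2.
This works out to P = √(3)/(8·π) + 7/12.

P ≈ 0.6522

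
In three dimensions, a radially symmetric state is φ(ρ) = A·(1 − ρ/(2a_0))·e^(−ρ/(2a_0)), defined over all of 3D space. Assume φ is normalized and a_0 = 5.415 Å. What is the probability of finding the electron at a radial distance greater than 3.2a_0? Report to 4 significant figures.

P ≈ 0.9142

P = ∫ |φ|² 4πρ² dρ over ρ > 3.2a_0.
Normalization gives A² = 1/(8·π·a_0^3).
Substituting u = ρ/a_0, A², 4π and the length scale all cancel in the ratio: P = ∫_{3.2}^{∞} u^2·(1 - u/2)^2·e^(-u) du / ∫_{0}^{∞} u^2·(1 - u/2)^2·e^(-u) du.
Using ∫ u^2·(1 - u/2)^2·e^(-u) du = -(u^4/4 + u^2 + 2·u + 2)·e^(-u), the numerator is ≈ 1.82836 and the denominator is 2.
Taking the ratio yields P = 0.91418.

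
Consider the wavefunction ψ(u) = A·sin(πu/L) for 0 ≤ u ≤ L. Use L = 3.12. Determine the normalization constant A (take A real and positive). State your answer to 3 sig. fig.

A ≈ 0.801

The normalization condition is ∫|ψ|² du = 1 from 0 to L.
∫|ψ|² du = A²·(L/2).
Setting this equal to 1 gives A² = 1/(L/2).
With L = 3.12: A² = 0.6410 and A = 0.8006.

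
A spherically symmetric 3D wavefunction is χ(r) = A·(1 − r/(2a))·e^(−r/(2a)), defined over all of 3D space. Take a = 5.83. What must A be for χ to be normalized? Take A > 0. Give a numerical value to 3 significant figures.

The normalization condition is ∫|χ|² 4πr² dr = 1 from 0 to ∞.
In 3D with spherical symmetry the volume element is 4πr² dr.
Recall ∫₀^∞ r^m e^(−r/β) dr = m!·β^(m+1), the integral (without the A² prefactor) comes out to 8·π·a^3.
With a = 5.83: A² = 0.0002008 and A = 0.01417.

A ≈ 0.0142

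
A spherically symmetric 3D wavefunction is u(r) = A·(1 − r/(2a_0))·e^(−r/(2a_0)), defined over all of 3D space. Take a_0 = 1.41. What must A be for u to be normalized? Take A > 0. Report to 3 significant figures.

A ≈ 0.119

We need A² ∫|f|² 4πr² dr = 1, taking the integral from 0 to ∞.
With ∫₀^∞ r^4 e^(−αr) dr = 4!/α^5, ∫|u|² 4πr² dr = A²·(8·π·a_0^3).
So A² = (8·π·a_0^3)^(−1).
With a_0 = 1.41: A² = 0.01419 and A = 0.1191.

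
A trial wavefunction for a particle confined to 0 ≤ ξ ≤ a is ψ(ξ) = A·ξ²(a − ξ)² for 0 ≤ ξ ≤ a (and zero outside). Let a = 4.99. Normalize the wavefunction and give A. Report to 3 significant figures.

We need A² ∫|f|² dξ = 1, taking the integral from 0 to a.
Expanding the polynomial and integrating term by term, carrying out the integral gives A² · a^9/630.
Hence A² = 1/[a^9/630].
Substituting a = 4.99 gives A² = 0.0003284, so A = 0.01812.

A ≈ 0.0181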